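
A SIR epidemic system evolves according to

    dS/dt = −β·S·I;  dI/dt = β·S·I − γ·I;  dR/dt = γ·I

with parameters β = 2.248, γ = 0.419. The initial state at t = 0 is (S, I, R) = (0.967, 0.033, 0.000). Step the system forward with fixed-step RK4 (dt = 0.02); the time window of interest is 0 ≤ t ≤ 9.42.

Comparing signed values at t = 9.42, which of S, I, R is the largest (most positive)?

t=0.000: state=(0.967, 0.033, 0.000)
step 1 (dt=0.02): k1=(-0.072, 0.058, 0.014), k2=(-0.073, 0.059, 0.014), k3=(-0.073, 0.059, 0.014), k4=(-0.074, 0.060, 0.014); state += dt/6·(k1+2k2+2k3+k4)
t=0.020: state=(0.966, 0.034, 0.000)
t=0.040: state=(0.964, 0.035, 0.001)
t=0.060: state=(0.962, 0.037, 0.001)
continuing one RK4 step at a time; state shown every 25 steps (Δt=0.5):
t=0.500: state=(0.912, 0.077, 0.011)
t=1.000: state=(0.800, 0.165, 0.035)
t=1.500: state=(0.618, 0.298, 0.083)
t=2.000: state=(0.409, 0.431, 0.160)
t=2.500: state=(0.241, 0.500, 0.259)
t=3.000: state=(0.136, 0.499, 0.365)
t=3.500: state=(0.080, 0.455, 0.465)
t=4.000: state=(0.049, 0.396, 0.555)
t=4.500: state=(0.033, 0.336, 0.631)
t=5.000: state=(0.023, 0.281, 0.696)
t=5.500: state=(0.017, 0.233, 0.749)
t=6.000: state=(0.014, 0.192, 0.794)
t=6.500: state=(0.011, 0.158, 0.831)
t=7.000: state=(0.010, 0.130, 0.861)
t=7.500: state=(0.008, 0.106, 0.885)
t=8.000: state=(0.008, 0.087, 0.905)
t=8.500: state=(0.007, 0.071, 0.922)
t=9.000: state=(0.006, 0.058, 0.935)
t=9.420: state=(0.006, 0.049, 0.945)
compare at T: S=0.006, I=0.049, R=0.945

largest component: R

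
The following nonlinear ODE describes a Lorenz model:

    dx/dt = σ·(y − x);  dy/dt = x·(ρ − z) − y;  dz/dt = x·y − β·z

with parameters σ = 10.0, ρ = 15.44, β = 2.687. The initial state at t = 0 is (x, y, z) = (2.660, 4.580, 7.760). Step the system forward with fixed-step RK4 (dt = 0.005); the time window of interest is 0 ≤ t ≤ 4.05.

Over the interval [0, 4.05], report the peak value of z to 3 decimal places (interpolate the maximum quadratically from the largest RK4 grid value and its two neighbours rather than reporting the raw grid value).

max z = 19.912

t=0.000: state=(2.660, 4.580, 7.760)
step 1 (dt=0.005): k1=(19.200, 15.849, -8.668), k2=(19.116, 16.237, -8.283), k3=(19.128, 16.231, -8.284), k4=(19.055, 16.616, -7.895); state += dt/6·(k1+2k2+2k3+k4)
t=0.005: state=(2.756, 4.661, 7.719)
t=0.010: state=(2.851, 4.746, 7.681)
t=0.015: state=(2.945, 4.835, 7.648)
continuing one RK4 step at a time; state shown every 40 steps (Δt=0.2):
t=0.200: state=(7.154, 9.845, 10.381)
t=0.400: state=(9.111, 7.184, 19.782)
t=0.600: state=(3.986, 2.284, 15.419)
t=0.800: state=(3.004, 3.453, 10.295)
t=1.000: state=(5.361, 7.247, 9.447)
t=1.200: state=(8.915, 9.510, 16.347)
t=1.400: state=(6.124, 3.899, 17.552)
t=1.600: state=(3.646, 3.455, 12.505)
t=1.800: state=(4.828, 6.106, 10.298)
t=2.000: state=(7.892, 9.092, 14.217)
t=2.200: state=(7.177, 5.504, 17.697)
t=2.400: state=(4.448, 3.838, 13.943)
t=2.600: state=(4.801, 5.654, 11.316)
t=2.800: state=(7.170, 8.319, 13.454)
t=3.000: state=(7.426, 6.415, 17.054)
t=3.200: state=(5.118, 4.351, 14.727)
t=3.400: state=(4.962, 5.507, 12.175)
t=3.600: state=(6.734, 7.696, 13.289)
t=3.800: state=(7.341, 6.789, 16.341)
t=4.000: state=(5.591, 4.841, 15.080)
t=4.050: state=(5.279, 4.790, 14.402)
largest grid value and its neighbours: z(0.415)=19.90034, z(0.420)=19.91129, z(0.425)=19.90864
parabola through these three points peaks at t≈0.422 with z≈19.91192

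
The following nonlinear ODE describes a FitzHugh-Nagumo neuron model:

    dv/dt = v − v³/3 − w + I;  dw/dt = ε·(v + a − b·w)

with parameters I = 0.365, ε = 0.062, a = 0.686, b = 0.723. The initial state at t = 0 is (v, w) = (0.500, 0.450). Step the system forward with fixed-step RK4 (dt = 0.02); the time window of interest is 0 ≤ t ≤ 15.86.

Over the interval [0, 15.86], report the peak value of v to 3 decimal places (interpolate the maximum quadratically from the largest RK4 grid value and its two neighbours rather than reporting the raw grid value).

max v = 1.507

t=0.000: state=(0.500, 0.450)
step 1 (dt=0.02): k1=(0.373, 0.053), k2=(0.376, 0.054), k3=(0.376, 0.054), k4=(0.378, 0.054); state += dt/6·(k1+2k2+2k3+k4)
t=0.020: state=(0.508, 0.451)
t=0.040: state=(0.515, 0.452)
t=0.060: state=(0.523, 0.453)
continuing one RK4 step at a time; state shown every 50 steps (Δt=1):
t=1.000: state=(0.967, 0.516)
t=2.000: state=(1.380, 0.607)
t=3.000: state=(1.505, 0.711)
t=4.000: state=(1.483, 0.812)
t=5.000: state=(1.418, 0.906)
t=6.000: state=(1.338, 0.992)
t=7.000: state=(1.244, 1.068)
t=8.000: state=(1.133, 1.135)
t=9.000: state=(0.994, 1.192)
t=10.000: state=(0.799, 1.236)
t=11.000: state=(0.467, 1.263)
t=12.000: state=(-0.292, 1.258)
t=13.000: state=(-1.655, 1.184)
t=14.000: state=(-2.000, 1.058)
t=15.000: state=(-1.979, 0.932)
t=15.860: state=(-1.945, 0.830)
largest grid value and its neighbours: v(3.180)=1.50681, v(3.200)=1.50683, v(3.220)=1.50680
parabola through these three points peaks at t≈3.198 with v≈1.50683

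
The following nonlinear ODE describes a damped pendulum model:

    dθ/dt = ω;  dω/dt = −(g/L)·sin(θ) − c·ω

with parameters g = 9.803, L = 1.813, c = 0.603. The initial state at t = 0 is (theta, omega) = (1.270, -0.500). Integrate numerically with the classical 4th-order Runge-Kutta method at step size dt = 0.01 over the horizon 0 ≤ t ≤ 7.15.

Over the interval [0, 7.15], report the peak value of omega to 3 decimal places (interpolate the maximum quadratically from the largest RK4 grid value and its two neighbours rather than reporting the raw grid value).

t=0.000: state=(1.270, -0.500)
step 1 (dt=0.01): k1=(-0.500, -4.863), k2=(-0.524, -4.844), k3=(-0.524, -4.844), k4=(-0.548, -4.825); state += dt/6·(k1+2k2+2k3+k4)
t=0.010: state=(1.265, -0.548)
t=0.020: state=(1.259, -0.596)
t=0.030: state=(1.253, -0.644)
continuing one RK4 step at a time; state shown every 25 steps (Δt=0.25):
t=0.250: state=(1.004, -1.575)
t=0.500: state=(0.518, -2.218)
t=0.750: state=(-0.048, -2.187)
t=1.000: state=(-0.520, -1.508)
t=1.250: state=(-0.776, -0.518)
t=1.500: state=(-0.781, 0.454)
t=1.750: state=(-0.569, 1.185)
t=2.000: state=(-0.223, 1.504)
t=2.250: state=(0.141, 1.334)
t=2.500: state=(0.412, 0.788)
t=2.750: state=(0.523, 0.094)
t=3.000: state=(0.466, -0.528)
t=3.250: state=(0.279, -0.916)
t=3.500: state=(0.035, -0.981)
t=3.750: state=(-0.186, -0.740)
t=4.000: state=(-0.319, -0.310)
t=4.250: state=(-0.338, 0.150)
t=4.500: state=(-0.253, 0.503)
t=4.750: state=(-0.104, 0.656)
t=5.000: state=(0.056, 0.590)
t=5.250: state=(0.177, 0.353)
t=5.500: state=(0.227, 0.044)
t=5.750: state=(0.201, -0.236)
t=6.000: state=(0.118, -0.406)
t=6.250: state=(0.011, -0.429)
t=6.500: state=(-0.085, -0.318)
t=6.750: state=(-0.141, -0.126)
t=7.000: state=(-0.147, 0.077)
t=7.150: state=(-0.127, 0.177)
largest grid value and its neighbours: omega(2.030)=1.50903, omega(2.040)=1.50910, omega(2.050)=1.50836
parabola through these three points peaks at t≈2.036 with omega≈1.50916

max omega = 1.509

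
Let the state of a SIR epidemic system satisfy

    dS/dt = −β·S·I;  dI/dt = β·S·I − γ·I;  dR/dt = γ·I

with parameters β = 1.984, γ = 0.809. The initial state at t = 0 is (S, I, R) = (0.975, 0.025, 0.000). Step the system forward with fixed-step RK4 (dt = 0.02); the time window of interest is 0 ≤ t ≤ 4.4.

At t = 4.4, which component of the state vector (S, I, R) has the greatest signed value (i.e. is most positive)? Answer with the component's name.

largest component: R

t=0.000: state=(0.975, 0.025, 0.000)
step 1 (dt=0.02): k1=(-0.048, 0.028, 0.020), k2=(-0.049, 0.028, 0.020), k3=(-0.049, 0.028, 0.020), k4=(-0.049, 0.029, 0.021); state += dt/6·(k1+2k2+2k3+k4)
t=0.020: state=(0.974, 0.026, 0.000)
t=0.040: state=(0.973, 0.026, 0.001)
t=0.060: state=(0.972, 0.027, 0.001)
continuing one RK4 step at a time; state shown every 10 steps (Δt=0.2):
t=0.200: state=(0.964, 0.031, 0.005)
t=0.400: state=(0.951, 0.039, 0.010)
t=0.600: state=(0.935, 0.048, 0.017)
t=0.800: state=(0.915, 0.059, 0.026)
t=1.000: state=(0.892, 0.072, 0.036)
t=1.200: state=(0.864, 0.087, 0.049)
t=1.400: state=(0.832, 0.103, 0.065)
t=1.600: state=(0.796, 0.121, 0.083)
t=1.800: state=(0.756, 0.140, 0.104)
t=2.000: state=(0.712, 0.160, 0.128)
t=2.200: state=(0.666, 0.179, 0.155)
t=2.400: state=(0.618, 0.196, 0.186)
t=2.600: state=(0.570, 0.211, 0.219)
t=2.800: state=(0.523, 0.223, 0.254)
t=3.000: state=(0.478, 0.231, 0.291)
t=3.200: state=(0.436, 0.236, 0.329)
t=3.400: state=(0.397, 0.237, 0.367)
t=3.600: state=(0.361, 0.234, 0.405)
t=3.800: state=(0.329, 0.228, 0.442)
t=4.000: state=(0.301, 0.220, 0.479)
t=4.200: state=(0.277, 0.210, 0.513)
t=4.400: state=(0.255, 0.198, 0.546)
compare at T: S=0.255, I=0.198, R=0.546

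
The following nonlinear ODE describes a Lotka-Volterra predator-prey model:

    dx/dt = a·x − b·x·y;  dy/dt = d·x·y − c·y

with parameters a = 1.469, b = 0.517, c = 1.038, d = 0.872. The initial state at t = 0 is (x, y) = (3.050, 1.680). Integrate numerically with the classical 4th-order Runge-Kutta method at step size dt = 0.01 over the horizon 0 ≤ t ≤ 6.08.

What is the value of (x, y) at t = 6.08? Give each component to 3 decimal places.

(x, y) = (3.297, 3.529)

t=0.000: state=(3.050, 1.680)
step 1 (dt=0.01): k1=(1.831, 2.724), k2=(1.815, 2.760), k3=(1.815, 2.760), k4=(1.798, 2.796); state += dt/6·(k1+2k2+2k3+k4)
t=0.010: state=(3.068, 1.708)
t=0.020: state=(3.086, 1.736)
t=0.030: state=(3.103, 1.765)
continuing one RK4 step at a time; state shown every 20 steps (Δt=0.2):
t=0.200: state=(3.326, 2.387)
t=0.400: state=(3.306, 3.477)
t=0.600: state=(2.884, 4.875)
t=0.800: state=(2.178, 6.172)
t=1.000: state=(1.478, 6.885)
t=1.200: state=(0.967, 6.902)
t=1.400: state=(0.649, 6.442)
t=1.600: state=(0.463, 5.758)
t=1.800: state=(0.356, 5.021)
t=2.000: state=(0.295, 4.315)
t=2.200: state=(0.262, 3.679)
t=2.400: state=(0.247, 3.124)
t=2.600: state=(0.246, 2.650)
t=2.800: state=(0.256, 2.249)
t=3.000: state=(0.277, 1.914)
t=3.200: state=(0.310, 1.637)
t=3.400: state=(0.355, 1.409)
t=3.600: state=(0.416, 1.224)
t=3.800: state=(0.496, 1.077)
t=4.000: state=(0.599, 0.962)
t=4.200: state=(0.731, 0.878)
t=4.400: state=(0.898, 0.821)
t=4.600: state=(1.108, 0.794)
t=4.800: state=(1.369, 0.801)
t=5.000: state=(1.688, 0.848)
t=5.200: state=(2.064, 0.955)
t=5.400: state=(2.485, 1.154)
t=5.600: state=(2.911, 1.501)
t=5.800: state=(3.251, 2.092)
t=6.000: state=(3.357, 3.039)
t=6.080: state=(3.297, 3.529)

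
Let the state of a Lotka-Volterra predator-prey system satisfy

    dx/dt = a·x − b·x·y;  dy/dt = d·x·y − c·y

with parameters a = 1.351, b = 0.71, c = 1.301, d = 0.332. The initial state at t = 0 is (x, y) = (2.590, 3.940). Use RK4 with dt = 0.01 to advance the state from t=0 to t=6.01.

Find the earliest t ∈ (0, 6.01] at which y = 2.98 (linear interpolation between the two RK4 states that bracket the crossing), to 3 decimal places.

t = 0.438

t=0.000: state=(2.590, 3.940)
step 1 (dt=0.01): k1=(-3.746, -1.738), k2=(-3.703, -1.759), k3=(-3.703, -1.758), k4=(-3.661, -1.778); state += dt/6·(k1+2k2+2k3+k4)
t=0.010: state=(2.553, 3.922)
t=0.020: state=(2.517, 3.904)
t=0.030: state=(2.481, 3.886)
continuing one RK4 step at a time; state shown every 20 steps (Δt=0.2):
t=0.200: state=(1.994, 3.531)
t=0.400: state=(1.635, 3.067)
t=0.430: state=(1.596, 2.998)
next step: t=0.440: state=(1.584, 2.975) — y has crossed 2.98
linear interpolation between t=0.430 (2.99781) and t=0.440 (2.97472) → t≈0.438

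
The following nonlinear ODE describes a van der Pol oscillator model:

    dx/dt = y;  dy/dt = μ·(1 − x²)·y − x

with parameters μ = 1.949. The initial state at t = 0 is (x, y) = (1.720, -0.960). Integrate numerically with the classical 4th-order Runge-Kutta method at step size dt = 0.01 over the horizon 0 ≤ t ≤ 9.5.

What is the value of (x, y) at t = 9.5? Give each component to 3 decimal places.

t=0.000: state=(1.720, -0.960)
step 1 (dt=0.01): k1=(-0.960, 1.944), k2=(-0.950, 1.881), k3=(-0.951, 1.883), k4=(-0.941, 1.822); state += dt/6·(k1+2k2+2k3+k4)
t=0.010: state=(1.710, -0.941)
t=0.020: state=(1.701, -0.924)
t=0.030: state=(1.692, -0.907)
continuing one RK4 step at a time; state shown every 50 steps (Δt=0.5):
t=0.500: state=(1.340, -0.719)
t=1.000: state=(0.918, -1.052)
t=1.500: state=(0.134, -2.368)
t=2.000: state=(-1.517, -2.992)
t=2.500: state=(-2.024, 0.091)
t=3.000: state=(-1.892, 0.344)
t=3.500: state=(-1.702, 0.417)
t=4.000: state=(-1.470, 0.523)
t=4.500: state=(-1.161, 0.741)
t=5.000: state=(-0.668, 1.349)
t=5.500: state=(0.429, 3.343)
t=6.000: state=(1.905, 1.141)
t=6.500: state=(1.980, -0.261)
t=7.000: state=(1.815, -0.374)
t=7.500: state=(1.609, -0.455)
t=8.000: state=(1.351, -0.595)
t=8.500: state=(0.985, -0.919)
t=9.000: state=(0.320, -1.963)
t=9.500: state=(-1.207, -3.595)

(x, y) = (-1.207, -3.595)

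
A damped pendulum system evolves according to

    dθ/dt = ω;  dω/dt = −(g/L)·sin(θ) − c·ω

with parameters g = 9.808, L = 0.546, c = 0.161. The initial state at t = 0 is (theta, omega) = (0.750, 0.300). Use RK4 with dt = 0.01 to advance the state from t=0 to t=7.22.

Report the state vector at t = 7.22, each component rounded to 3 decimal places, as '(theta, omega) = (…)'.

(theta, omega) = (-0.003, 1.759)

t=0.000: state=(0.750, 0.300)
step 1 (dt=0.01): k1=(0.300, -12.293), k2=(0.239, -12.303), k3=(0.238, -12.299), k4=(0.177, -12.304); state += dt/6·(k1+2k2+2k3+k4)
t=0.010: state=(0.752, 0.177)
t=0.020: state=(0.754, 0.054)
t=0.030: state=(0.753, -0.069)
continuing one RK4 step at a time; state shown every 25 steps (Δt=0.25):
t=0.250: state=(0.462, -2.409)
t=0.500: state=(-0.254, -2.784)
t=0.750: state=(-0.697, -0.482)
t=1.000: state=(-0.469, 2.152)
t=1.250: state=(0.199, 2.687)
t=1.500: state=(0.647, 0.609)
t=1.750: state=(0.465, -1.931)
t=2.000: state=(-0.156, -2.572)
t=2.250: state=(-0.601, -0.691)
t=2.500: state=(-0.456, 1.742)
t=2.750: state=(0.123, 2.448)
t=3.000: state=(0.558, 0.739)
t=3.250: state=(0.441, -1.583)
t=3.500: state=(-0.098, -2.322)
t=3.750: state=(-0.520, -0.759)
t=4.000: state=(-0.424, 1.449)
t=4.250: state=(0.080, 2.197)
t=4.500: state=(0.485, 0.759)
t=4.750: state=(0.404, -1.336)
t=5.000: state=(-0.067, -2.076)
t=5.250: state=(-0.453, -0.744)
t=5.500: state=(-0.384, 1.240)
t=5.750: state=(0.058, 1.958)
t=6.000: state=(0.425, 0.717)
t=6.250: state=(0.363, -1.159)
t=6.500: state=(-0.052, -1.845)
t=6.750: state=(-0.399, -0.682)
t=7.000: state=(-0.342, 1.090)
t=7.220: state=(-0.003, 1.759)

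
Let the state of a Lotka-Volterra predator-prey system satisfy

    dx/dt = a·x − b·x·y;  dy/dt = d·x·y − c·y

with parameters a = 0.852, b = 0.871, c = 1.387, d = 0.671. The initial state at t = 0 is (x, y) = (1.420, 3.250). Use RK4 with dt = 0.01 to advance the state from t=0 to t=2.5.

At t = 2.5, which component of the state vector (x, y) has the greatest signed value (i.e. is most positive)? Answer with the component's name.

t=0.000: state=(1.420, 3.250)
step 1 (dt=0.01): k1=(-2.810, -1.411), k2=(-2.773, -1.439), k3=(-2.774, -1.438), k4=(-2.738, -1.465); state += dt/6·(k1+2k2+2k3+k4)
t=0.010: state=(1.392, 3.236)
t=0.020: state=(1.365, 3.221)
t=0.030: state=(1.339, 3.205)
continuing one RK4 step at a time; state shown every 10 steps (Δt=0.1):
t=0.100: state=(1.173, 3.085)
t=0.200: state=(0.985, 2.886)
t=0.300: state=(0.842, 2.671)
t=0.400: state=(0.733, 2.451)
t=0.500: state=(0.651, 2.234)
t=0.600: state=(0.589, 2.027)
t=0.700: state=(0.542, 1.833)
t=0.800: state=(0.507, 1.653)
t=0.900: state=(0.482, 1.487)
t=1.000: state=(0.464, 1.336)
t=1.100: state=(0.453, 1.199)
t=1.200: state=(0.446, 1.076)
t=1.300: state=(0.445, 0.965)
t=1.400: state=(0.447, 0.866)
t=1.500: state=(0.453, 0.777)
t=1.600: state=(0.463, 0.697)
t=1.700: state=(0.476, 0.626)
t=1.800: state=(0.492, 0.563)
t=1.900: state=(0.512, 0.507)
t=2.000: state=(0.534, 0.457)
t=2.100: state=(0.560, 0.413)
t=2.200: state=(0.590, 0.373)
t=2.300: state=(0.622, 0.339)
t=2.400: state=(0.659, 0.308)
t=2.500: state=(0.699, 0.280)
compare at T: x=0.699, y=0.280

largest component: x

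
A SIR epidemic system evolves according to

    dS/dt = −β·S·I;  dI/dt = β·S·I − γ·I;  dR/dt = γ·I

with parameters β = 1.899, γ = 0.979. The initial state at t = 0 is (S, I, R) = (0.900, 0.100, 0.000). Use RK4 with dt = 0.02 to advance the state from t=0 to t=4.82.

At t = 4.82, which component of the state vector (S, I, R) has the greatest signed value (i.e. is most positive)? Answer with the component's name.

largest component: R

t=0.000: state=(0.900, 0.100, 0.000)
step 1 (dt=0.02): k1=(-0.171, 0.073, 0.098), k2=(-0.172, 0.073, 0.099), k3=(-0.172, 0.073, 0.099), k4=(-0.173, 0.073, 0.099); state += dt/6·(k1+2k2+2k3+k4)
t=0.020: state=(0.897, 0.101, 0.002)
t=0.040: state=(0.893, 0.103, 0.004)
t=0.060: state=(0.890, 0.104, 0.006)
continuing one RK4 step at a time; state shown every 10 steps (Δt=0.2):
t=0.200: state=(0.864, 0.115, 0.021)
t=0.400: state=(0.825, 0.130, 0.045)
t=0.600: state=(0.783, 0.145, 0.072)
t=0.800: state=(0.739, 0.160, 0.102)
t=1.000: state=(0.693, 0.172, 0.134)
t=1.200: state=(0.648, 0.183, 0.169)
t=1.400: state=(0.604, 0.190, 0.206)
t=1.600: state=(0.561, 0.195, 0.244)
t=1.800: state=(0.521, 0.197, 0.282)
t=2.000: state=(0.483, 0.196, 0.321)
t=2.200: state=(0.449, 0.192, 0.359)
t=2.400: state=(0.418, 0.187, 0.396)
t=2.600: state=(0.390, 0.179, 0.432)
t=2.800: state=(0.365, 0.170, 0.466)
t=3.000: state=(0.343, 0.159, 0.498)
t=3.200: state=(0.323, 0.149, 0.528)
t=3.400: state=(0.306, 0.138, 0.556)
t=3.600: state=(0.291, 0.127, 0.582)
t=3.800: state=(0.278, 0.116, 0.606)
t=4.000: state=(0.266, 0.106, 0.628)
t=4.200: state=(0.256, 0.096, 0.647)
t=4.400: state=(0.248, 0.087, 0.665)
t=4.600: state=(0.240, 0.079, 0.682)
t=4.800: state=(0.233, 0.071, 0.696)
t=4.820: state=(0.233, 0.070, 0.698)
compare at T: S=0.233, I=0.070, R=0.698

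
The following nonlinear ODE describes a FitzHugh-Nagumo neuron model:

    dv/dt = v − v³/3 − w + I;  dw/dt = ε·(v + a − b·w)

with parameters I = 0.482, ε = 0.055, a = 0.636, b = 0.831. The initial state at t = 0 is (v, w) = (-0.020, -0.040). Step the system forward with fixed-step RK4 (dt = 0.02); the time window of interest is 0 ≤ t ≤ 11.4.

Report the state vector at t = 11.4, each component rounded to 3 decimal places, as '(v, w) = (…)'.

(v, w) = (1.399, 1.032)

t=0.000: state=(-0.020, -0.040)
step 1 (dt=0.02): k1=(0.502, 0.036), k2=(0.507, 0.036), k3=(0.507, 0.036), k4=(0.511, 0.036); state += dt/6·(k1+2k2+2k3+k4)
t=0.020: state=(-0.010, -0.039)
t=0.040: state=(0.000, -0.039)
t=0.060: state=(0.011, -0.038)
continuing one RK4 step at a time; state shown every 25 steps (Δt=0.5):
t=0.500: state=(0.299, -0.018)
t=1.000: state=(0.774, 0.014)
t=1.500: state=(1.317, 0.059)
t=2.000: state=(1.680, 0.117)
t=2.500: state=(1.815, 0.179)
t=3.000: state=(1.841, 0.242)
t=3.500: state=(1.830, 0.304)
t=4.000: state=(1.809, 0.364)
t=4.500: state=(1.785, 0.422)
t=5.000: state=(1.759, 0.478)
t=5.500: state=(1.733, 0.532)
t=6.000: state=(1.707, 0.584)
t=6.500: state=(1.681, 0.634)
t=7.000: state=(1.654, 0.682)
t=7.500: state=(1.627, 0.729)
t=8.000: state=(1.599, 0.773)
t=8.500: state=(1.571, 0.816)
t=9.000: state=(1.543, 0.857)
t=9.500: state=(1.514, 0.897)
t=10.000: state=(1.485, 0.935)
t=10.500: state=(1.455, 0.971)
t=11.000: state=(1.424, 1.005)
t=11.400: state=(1.399, 1.032)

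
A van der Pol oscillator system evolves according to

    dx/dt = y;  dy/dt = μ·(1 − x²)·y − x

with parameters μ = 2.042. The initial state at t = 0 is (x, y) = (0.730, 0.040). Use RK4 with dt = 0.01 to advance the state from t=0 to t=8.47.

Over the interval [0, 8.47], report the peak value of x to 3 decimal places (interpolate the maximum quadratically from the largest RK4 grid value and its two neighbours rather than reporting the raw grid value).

max x = 2.020

t=0.000: state=(0.730, 0.040)
step 1 (dt=0.01): k1=(0.040, -0.692), k2=(0.037, -0.695), k3=(0.037, -0.695), k4=(0.033, -0.699); state += dt/6·(k1+2k2+2k3+k4)
t=0.010: state=(0.730, 0.033)
t=0.020: state=(0.731, 0.026)
t=0.030: state=(0.731, 0.019)
continuing one RK4 step at a time; state shown every 50 steps (Δt=0.5):
t=0.500: state=(0.648, -0.401)
t=1.000: state=(0.265, -1.257)
t=1.500: state=(-0.795, -2.973)
t=2.000: state=(-1.822, -0.585)
t=2.500: state=(-1.812, 0.296)
t=3.000: state=(-1.628, 0.422)
t=3.500: state=(-1.388, 0.551)
t=4.000: state=(-1.054, 0.826)
t=4.500: state=(-0.471, 1.689)
t=5.000: state=(0.934, 3.868)
t=5.500: state=(2.007, 0.289)
t=6.000: state=(1.938, -0.304)
t=6.500: state=(1.767, -0.377)
t=7.000: state=(1.559, -0.460)
t=7.500: state=(1.295, -0.615)
t=8.000: state=(0.908, -0.996)
t=8.470: state=(0.219, -2.186)
largest grid value and its neighbours: x(5.590)=2.01995, x(5.600)=2.02011, x(5.610)=2.02005
parabola through these three points peaks at t≈5.602 with x≈2.02011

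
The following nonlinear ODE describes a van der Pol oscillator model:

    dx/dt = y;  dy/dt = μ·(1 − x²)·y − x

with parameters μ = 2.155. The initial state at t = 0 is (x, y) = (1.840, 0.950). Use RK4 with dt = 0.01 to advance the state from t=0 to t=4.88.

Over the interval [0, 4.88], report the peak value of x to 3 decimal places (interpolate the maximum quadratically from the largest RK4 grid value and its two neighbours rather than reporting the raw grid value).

max x = 1.930

t=0.000: state=(1.840, 0.950)
step 1 (dt=0.01): k1=(0.950, -6.724), k2=(0.916, -6.590), k3=(0.917, -6.592), k4=(0.884, -6.459); state += dt/6·(k1+2k2+2k3+k4)
t=0.010: state=(1.849, 0.884)
t=0.020: state=(1.858, 0.821)
t=0.030: state=(1.866, 0.760)
continuing one RK4 step at a time; state shown every 20 steps (Δt=0.2):
t=0.200: state=(1.929, 0.082)
t=0.400: state=(1.911, -0.202)
t=0.600: state=(1.860, -0.296)
t=0.800: state=(1.796, -0.339)
t=1.000: state=(1.725, -0.370)
t=1.200: state=(1.648, -0.401)
t=1.400: state=(1.564, -0.437)
t=1.600: state=(1.472, -0.483)
t=1.800: state=(1.370, -0.542)
t=2.000: state=(1.254, -0.624)
t=2.200: state=(1.118, -0.742)
t=2.400: state=(0.953, -0.923)
t=2.600: state=(0.741, -1.221)
t=2.800: state=(0.450, -1.743)
t=3.000: state=(0.017, -2.659)
t=3.200: state=(-0.635, -3.823)
t=3.400: state=(-1.409, -3.461)
t=3.600: state=(-1.888, -1.330)
t=3.800: state=(-2.016, -0.160)
t=4.000: state=(-2.007, 0.181)
t=4.200: state=(-1.959, 0.277)
t=4.400: state=(-1.899, 0.314)
t=4.600: state=(-1.834, 0.338)
t=4.800: state=(-1.764, 0.361)
t=4.880: state=(-1.735, 0.371)
largest grid value and its neighbours: x(0.230)=1.93016, x(0.240)=1.93022, x(0.250)=1.93010
parabola through these three points peaks at t≈0.238 with x≈1.93023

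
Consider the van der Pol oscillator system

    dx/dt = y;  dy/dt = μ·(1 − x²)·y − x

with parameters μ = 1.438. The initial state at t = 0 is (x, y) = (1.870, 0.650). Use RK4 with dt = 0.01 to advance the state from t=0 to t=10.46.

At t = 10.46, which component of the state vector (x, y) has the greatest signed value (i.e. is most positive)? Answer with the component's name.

largest component: y

t=0.000: state=(1.870, 0.650)
step 1 (dt=0.01): k1=(0.650, -4.204), k2=(0.629, -4.143), k3=(0.629, -4.143), k4=(0.609, -4.082); state += dt/6·(k1+2k2+2k3+k4)
t=0.010: state=(1.876, 0.609)
t=0.020: state=(1.882, 0.568)
t=0.030: state=(1.888, 0.529)
continuing one RK4 step at a time; state shown every 50 steps (Δt=0.5):
t=0.500: state=(1.877, -0.331)
t=1.000: state=(1.653, -0.536)
t=1.500: state=(1.341, -0.728)
t=2.000: state=(0.893, -1.124)
t=2.500: state=(0.109, -2.183)
t=3.000: state=(-1.309, -2.864)
t=3.500: state=(-2.008, -0.175)
t=4.000: state=(-1.906, 0.399)
t=4.500: state=(-1.668, 0.544)
t=5.000: state=(-1.356, 0.722)
t=5.500: state=(-0.913, 1.104)
t=6.000: state=(-0.147, 2.129)
t=6.500: state=(1.259, 2.935)
t=7.000: state=(2.005, 0.225)
t=7.500: state=(1.913, -0.392)
t=8.000: state=(1.678, -0.539)
t=8.500: state=(1.369, -0.714)
t=9.000: state=(0.933, -1.083)
t=9.500: state=(0.185, -2.073)
t=10.000: state=(-1.206, -2.998)
t=10.460: state=(-1.986, -0.420)
compare at T: x=-1.986, y=-0.420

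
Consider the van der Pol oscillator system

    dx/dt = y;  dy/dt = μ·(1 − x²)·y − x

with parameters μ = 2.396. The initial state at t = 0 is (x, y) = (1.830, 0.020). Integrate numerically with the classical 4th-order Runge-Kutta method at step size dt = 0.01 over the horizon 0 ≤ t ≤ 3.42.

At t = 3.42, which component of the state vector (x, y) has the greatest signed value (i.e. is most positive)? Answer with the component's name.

largest component: y

t=0.000: state=(1.830, 0.020)
step 1 (dt=0.01): k1=(0.020, -1.943), k2=(0.010, -1.888), k3=(0.011, -1.889), k4=(0.001, -1.836); state += dt/6·(k1+2k2+2k3+k4)
t=0.010: state=(1.830, 0.001)
t=0.020: state=(1.830, -0.017)
t=0.030: state=(1.830, -0.034)
continuing one RK4 step at a time; state shown every 20 steps (Δt=0.2):
t=0.200: state=(1.806, -0.214)
t=0.400: state=(1.754, -0.298)
t=0.600: state=(1.690, -0.340)
t=0.800: state=(1.618, -0.374)
t=1.000: state=(1.540, -0.410)
t=1.200: state=(1.454, -0.453)
t=1.400: state=(1.358, -0.510)
t=1.600: state=(1.249, -0.587)
t=1.800: state=(1.121, -0.700)
t=2.000: state=(0.964, -0.876)
t=2.200: state=(0.762, -1.171)
t=2.400: state=(0.480, -1.708)
t=2.600: state=(0.048, -2.712)
t=2.800: state=(-0.635, -4.090)
t=3.000: state=(-1.460, -3.574)
t=3.200: state=(-1.923, -1.143)
t=3.400: state=(-2.021, -0.066)
t=3.420: state=(-2.022, -0.019)
compare at T: x=-2.022, y=-0.019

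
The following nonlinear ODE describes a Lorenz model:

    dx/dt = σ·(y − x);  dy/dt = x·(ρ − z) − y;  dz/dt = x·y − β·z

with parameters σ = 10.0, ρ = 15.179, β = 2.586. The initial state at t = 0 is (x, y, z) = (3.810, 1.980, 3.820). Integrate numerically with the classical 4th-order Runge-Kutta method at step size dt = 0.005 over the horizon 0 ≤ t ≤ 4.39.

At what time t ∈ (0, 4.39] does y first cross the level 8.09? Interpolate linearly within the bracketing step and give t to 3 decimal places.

t = 0.158

t=0.000: state=(3.810, 1.980, 3.820)
step 1 (dt=0.005): k1=(-18.300, 41.298, -2.335), k2=(-16.810, 40.697, -2.022), k3=(-16.862, 40.738, -2.021), k4=(-15.420, 40.174, -1.717); state += dt/6·(k1+2k2+2k3+k4)
t=0.005: state=(3.726, 2.184, 3.810)
t=0.010: state=(3.655, 2.382, 3.803)
t=0.015: state=(3.598, 2.576, 3.799)
t=0.155: state=(5.245, 7.962, 5.283)
next step: t=0.160: state=(5.383, 8.183, 5.428) — y has crossed 8.09
linear interpolation between t=0.155 (7.96242) and t=0.160 (8.18303) → t≈0.158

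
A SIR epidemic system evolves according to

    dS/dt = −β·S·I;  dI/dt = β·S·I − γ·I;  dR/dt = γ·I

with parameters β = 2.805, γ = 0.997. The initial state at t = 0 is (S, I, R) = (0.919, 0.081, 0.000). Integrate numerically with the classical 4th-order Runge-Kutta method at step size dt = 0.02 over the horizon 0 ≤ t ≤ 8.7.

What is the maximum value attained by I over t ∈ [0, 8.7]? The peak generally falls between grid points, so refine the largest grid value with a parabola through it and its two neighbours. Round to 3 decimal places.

max I = 0.307

t=0.000: state=(0.919, 0.081, 0.000)
step 1 (dt=0.02): k1=(-0.209, 0.128, 0.081), k2=(-0.212, 0.130, 0.082), k3=(-0.212, 0.130, 0.082), k4=(-0.214, 0.131, 0.083); state += dt/6·(k1+2k2+2k3+k4)
t=0.020: state=(0.915, 0.084, 0.002)
t=0.040: state=(0.910, 0.086, 0.003)
t=0.060: state=(0.906, 0.089, 0.005)
continuing one RK4 step at a time; state shown every 25 steps (Δt=0.5):
t=0.500: state=(0.777, 0.163, 0.059)
t=1.000: state=(0.578, 0.257, 0.165)
t=1.500: state=(0.386, 0.306, 0.308)
t=2.000: state=(0.253, 0.289, 0.458)
t=2.500: state=(0.175, 0.235, 0.590)
t=3.000: state=(0.131, 0.177, 0.692)
t=3.500: state=(0.106, 0.127, 0.767)
t=4.000: state=(0.091, 0.088, 0.820)
t=4.500: state=(0.082, 0.060, 0.857)
t=5.000: state=(0.077, 0.041, 0.882)
t=5.500: state=(0.073, 0.028, 0.899)
t=6.000: state=(0.071, 0.019, 0.910)
t=6.500: state=(0.069, 0.012, 0.918)
t=7.000: state=(0.068, 0.008, 0.923)
t=7.500: state=(0.068, 0.006, 0.927)
t=8.000: state=(0.067, 0.004, 0.929)
t=8.500: state=(0.067, 0.002, 0.930)
t=8.700: state=(0.067, 0.002, 0.931)
largest grid value and its neighbours: I(1.580)=0.30688, I(1.600)=0.30692, I(1.620)=0.30685
parabola through these three points peaks at t≈1.597 with I≈0.30692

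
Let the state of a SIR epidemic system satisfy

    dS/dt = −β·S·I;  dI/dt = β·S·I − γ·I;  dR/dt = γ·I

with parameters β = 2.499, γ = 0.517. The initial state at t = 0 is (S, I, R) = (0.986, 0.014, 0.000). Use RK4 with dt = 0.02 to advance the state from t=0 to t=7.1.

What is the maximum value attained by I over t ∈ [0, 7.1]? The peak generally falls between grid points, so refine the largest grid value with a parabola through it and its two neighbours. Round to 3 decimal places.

t=0.000: state=(0.986, 0.014, 0.000)
step 1 (dt=0.02): k1=(-0.034, 0.027, 0.007), k2=(-0.035, 0.028, 0.007), k3=(-0.035, 0.028, 0.007), k4=(-0.036, 0.028, 0.008); state += dt/6·(k1+2k2+2k3+k4)
t=0.020: state=(0.985, 0.015, 0.000)
t=0.040: state=(0.985, 0.015, 0.000)
t=0.060: state=(0.984, 0.016, 0.000)
continuing one RK4 step at a time; state shown every 25 steps (Δt=0.5):
t=0.500: state=(0.957, 0.037, 0.006)
t=1.000: state=(0.889, 0.090, 0.022)
t=1.500: state=(0.748, 0.195, 0.057)
t=2.000: state=(0.537, 0.337, 0.126)
t=2.500: state=(0.327, 0.445, 0.228)
t=3.000: state=(0.183, 0.469, 0.348)
t=3.500: state=(0.104, 0.431, 0.465)
t=4.000: state=(0.063, 0.368, 0.569)
t=4.500: state=(0.042, 0.303, 0.655)
t=5.000: state=(0.030, 0.245, 0.726)
t=5.500: state=(0.022, 0.195, 0.783)
t=6.000: state=(0.018, 0.154, 0.828)
t=6.500: state=(0.015, 0.122, 0.863)
t=7.000: state=(0.013, 0.096, 0.891)
t=7.100: state=(0.013, 0.091, 0.896)
largest grid value and its neighbours: I(2.880)=0.47003, I(2.900)=0.47007, I(2.920)=0.47000
parabola through these three points peaks at t≈2.897 with I≈0.47007

max I = 0.470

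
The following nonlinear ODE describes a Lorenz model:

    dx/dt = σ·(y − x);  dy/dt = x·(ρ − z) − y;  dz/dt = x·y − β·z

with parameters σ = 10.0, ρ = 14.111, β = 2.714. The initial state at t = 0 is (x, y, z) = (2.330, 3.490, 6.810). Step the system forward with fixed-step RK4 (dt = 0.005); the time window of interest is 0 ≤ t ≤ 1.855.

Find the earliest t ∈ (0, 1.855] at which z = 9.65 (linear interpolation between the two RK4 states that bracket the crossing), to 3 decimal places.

t=0.000: state=(2.330, 3.490, 6.810)
step 1 (dt=0.005): k1=(11.600, 13.521, -10.351), k2=(11.648, 13.760, -10.099), k3=(11.653, 13.759, -10.099), k4=(11.705, 13.999, -9.846); state += dt/6·(k1+2k2+2k3+k4)
t=0.005: state=(2.388, 3.559, 6.760)
t=0.010: state=(2.447, 3.630, 6.712)
t=0.015: state=(2.507, 3.704, 6.666)
continuing one RK4 step at a time; state shown every 20 steps (Δt=0.1):
t=0.100: state=(3.689, 5.328, 6.357)
t=0.200: state=(5.688, 8.027, 7.624)
t=0.255: state=(7.030, 9.507, 9.443)
next step: t=0.260: state=(7.154, 9.621, 9.653) — z has crossed 9.65
linear interpolation between t=0.255 (9.44294) and t=0.260 (9.65255) → t≈0.260

t = 0.260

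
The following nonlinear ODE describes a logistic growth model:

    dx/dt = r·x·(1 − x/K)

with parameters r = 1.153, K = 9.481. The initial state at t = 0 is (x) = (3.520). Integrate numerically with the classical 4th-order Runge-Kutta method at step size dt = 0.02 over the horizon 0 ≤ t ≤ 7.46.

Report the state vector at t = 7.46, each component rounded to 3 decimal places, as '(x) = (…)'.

t=0.000: state=(3.520)
step 1 (dt=0.02): k1=(2.552), k2=(2.559), k3=(2.559), k4=(2.567); state += dt/6·(k1+2k2+2k3+k4)
t=0.020: state=(3.571)
t=0.040: state=(3.623)
t=0.060: state=(3.674)
continuing one RK4 step at a time; state shown every 25 steps (Δt=0.5):
t=0.500: state=(4.858)
t=1.000: state=(6.178)
t=1.500: state=(7.291)
t=2.000: state=(8.112)
t=2.500: state=(8.660)
t=3.000: state=(9.001)
t=3.500: state=(9.205)
t=4.000: state=(9.324)
t=4.500: state=(9.392)
t=5.000: state=(9.431)
t=5.500: state=(9.453)
t=6.000: state=(9.465)
t=6.500: state=(9.472)
t=7.000: state=(9.476)
t=7.460: state=(9.478)

(x) = (9.478)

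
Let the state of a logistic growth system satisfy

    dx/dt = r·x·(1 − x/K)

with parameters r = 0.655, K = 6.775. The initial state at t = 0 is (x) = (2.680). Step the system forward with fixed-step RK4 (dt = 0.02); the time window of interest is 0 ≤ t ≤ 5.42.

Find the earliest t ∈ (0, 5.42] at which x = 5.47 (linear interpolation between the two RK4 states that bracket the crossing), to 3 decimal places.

t=0.000: state=(2.680)
step 1 (dt=0.02): k1=(1.061), k2=(1.062), k3=(1.062), k4=(1.064); state += dt/6·(k1+2k2+2k3+k4)
t=0.020: state=(2.701)
t=0.040: state=(2.723)
t=0.060: state=(2.744)
continuing one RK4 step at a time; state shown every 10 steps (Δt=0.2):
t=0.200: state=(2.895)
t=0.400: state=(3.114)
t=0.600: state=(3.335)
t=0.800: state=(3.557)
t=1.000: state=(3.777)
t=1.200: state=(3.994)
t=1.400: state=(4.206)
t=1.600: state=(4.411)
t=1.800: state=(4.609)
t=2.000: state=(4.797)
t=2.200: state=(4.976)
t=2.400: state=(5.143)
t=2.600: state=(5.300)
t=2.800: state=(5.446)
t=2.820: state=(5.460)
next step: t=2.840: state=(5.473) — x has crossed 5.47
linear interpolation between t=2.820 (5.45951) and t=2.840 (5.47334) → t≈2.835

t = 2.835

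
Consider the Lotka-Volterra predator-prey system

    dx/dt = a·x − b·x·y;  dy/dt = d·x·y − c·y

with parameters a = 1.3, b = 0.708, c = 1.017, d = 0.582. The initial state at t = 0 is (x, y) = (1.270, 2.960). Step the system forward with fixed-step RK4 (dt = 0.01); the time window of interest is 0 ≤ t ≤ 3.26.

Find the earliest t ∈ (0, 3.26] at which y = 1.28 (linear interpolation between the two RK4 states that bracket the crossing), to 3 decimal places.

t = 1.762

t=0.000: state=(1.270, 2.960)
step 1 (dt=0.01): k1=(-1.011, -0.822), k2=(-1.003, -0.830), k3=(-1.003, -0.830), k4=(-0.995, -0.837); state += dt/6·(k1+2k2+2k3+k4)
t=0.010: state=(1.260, 2.952)
t=0.020: state=(1.250, 2.943)
t=0.030: state=(1.240, 2.935)
continuing one RK4 step at a time; state shown every 20 steps (Δt=0.2):
t=0.200: state=(1.097, 2.770)
t=0.400: state=(0.976, 2.549)
t=0.600: state=(0.897, 2.319)
t=0.800: state=(0.851, 2.094)
t=1.000: state=(0.833, 1.884)
t=1.200: state=(0.839, 1.694)
t=1.400: state=(0.866, 1.526)
t=1.600: state=(0.915, 1.381)
t=1.760: state=(0.969, 1.281)
next step: t=1.770: state=(0.973, 1.275) — y has crossed 1.28
linear interpolation between t=1.760 (1.28122) and t=1.770 (1.27544) → t≈1.762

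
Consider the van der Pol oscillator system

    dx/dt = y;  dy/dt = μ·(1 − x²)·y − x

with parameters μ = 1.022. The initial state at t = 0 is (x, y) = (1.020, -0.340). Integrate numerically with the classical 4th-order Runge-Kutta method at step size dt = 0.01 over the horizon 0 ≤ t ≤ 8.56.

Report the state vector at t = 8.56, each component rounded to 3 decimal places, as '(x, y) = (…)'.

t=0.000: state=(1.020, -0.340)
step 1 (dt=0.01): k1=(-0.340, -1.006), k2=(-0.345, -1.005), k3=(-0.345, -1.005), k4=(-0.350, -1.005); state += dt/6·(k1+2k2+2k3+k4)
t=0.010: state=(1.017, -0.350)
t=0.020: state=(1.013, -0.360)
t=0.030: state=(1.009, -0.370)
continuing one RK4 step at a time; state shown every 50 steps (Δt=0.5):
t=0.500: state=(0.723, -0.857)
t=1.000: state=(0.131, -1.563)
t=1.500: state=(-0.844, -2.189)
t=2.000: state=(-1.700, -0.932)
t=2.500: state=(-1.823, 0.238)
t=3.000: state=(-1.590, 0.642)
t=3.500: state=(-1.193, 0.960)
t=4.000: state=(-0.589, 1.526)
t=4.500: state=(0.416, 2.523)
t=5.000: state=(1.640, 1.767)
t=5.500: state=(2.002, -0.042)
t=6.000: state=(1.830, -0.540)
t=6.500: state=(1.500, -0.777)
t=7.000: state=(1.034, -1.121)
t=7.500: state=(0.316, -1.842)
t=8.000: state=(-0.858, -2.700)
t=8.500: state=(-1.877, -0.982)
t=8.560: state=(-1.928, -0.730)

(x, y) = (-1.928, -0.730)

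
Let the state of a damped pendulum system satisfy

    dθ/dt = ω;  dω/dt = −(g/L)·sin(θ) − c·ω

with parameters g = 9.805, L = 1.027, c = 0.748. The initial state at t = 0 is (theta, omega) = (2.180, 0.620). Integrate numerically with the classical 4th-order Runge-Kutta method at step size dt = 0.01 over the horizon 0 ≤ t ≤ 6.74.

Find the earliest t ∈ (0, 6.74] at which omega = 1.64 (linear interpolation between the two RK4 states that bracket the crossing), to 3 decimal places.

t=0.000: state=(2.180, 0.620)
step 1 (dt=0.01): k1=(0.620, -8.293), k2=(0.579, -8.245), k3=(0.579, -8.247), k4=(0.538, -8.200); state += dt/6·(k1+2k2+2k3+k4)
t=0.010: state=(2.186, 0.538)
t=0.020: state=(2.191, 0.456)
t=0.030: state=(2.195, 0.375)
continuing one RK4 step at a time; state shown every 25 steps (Δt=0.25):
t=0.250: state=(2.093, -1.277)
t=0.500: state=(1.543, -3.126)
t=0.750: state=(0.571, -4.427)
t=1.000: state=(-0.492, -3.684)
t=1.250: state=(-1.142, -1.414)
t=1.500: state=(-1.202, 0.871)
t=1.590: state=(-1.091, 1.573)
next step: t=1.600: state=(-1.075, 1.645) — omega has crossed 1.64
linear interpolation between t=1.590 (1.57282) and t=1.600 (1.64513) → t≈1.599

t = 1.599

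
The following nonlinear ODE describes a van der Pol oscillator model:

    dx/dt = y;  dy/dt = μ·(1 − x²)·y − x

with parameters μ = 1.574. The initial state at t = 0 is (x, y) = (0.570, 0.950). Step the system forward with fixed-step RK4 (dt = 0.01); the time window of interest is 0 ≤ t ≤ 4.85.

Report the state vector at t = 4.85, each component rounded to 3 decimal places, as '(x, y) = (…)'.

t=0.000: state=(0.570, 0.950)
step 1 (dt=0.01): k1=(0.950, 0.439), k2=(0.952, 0.429), k3=(0.952, 0.429), k4=(0.954, 0.418); state += dt/6·(k1+2k2+2k3+k4)
t=0.010: state=(0.580, 0.954)
t=0.020: state=(0.589, 0.958)
t=0.030: state=(0.599, 0.962)
continuing one RK4 step at a time; state shown every 20 steps (Δt=0.2):
t=0.200: state=(0.765, 0.986)
t=0.400: state=(0.956, 0.890)
t=0.600: state=(1.113, 0.665)
t=0.800: state=(1.217, 0.372)
t=1.000: state=(1.262, 0.085)
t=1.200: state=(1.254, -0.160)
t=1.400: state=(1.201, -0.364)
t=1.600: state=(1.110, -0.547)
t=1.800: state=(0.982, -0.738)
t=2.000: state=(0.812, -0.969)
t=2.200: state=(0.588, -1.289)
t=2.400: state=(0.287, -1.758)
t=2.600: state=(-0.128, -2.415)
t=2.800: state=(-0.679, -3.041)
t=3.000: state=(-1.289, -2.845)
t=3.200: state=(-1.742, -1.601)
t=3.400: state=(-1.940, -0.482)
t=3.600: state=(-1.974, 0.063)
t=3.800: state=(-1.936, 0.286)
t=4.000: state=(-1.868, 0.385)
t=4.200: state=(-1.785, 0.444)
t=4.400: state=(-1.691, 0.494)
t=4.600: state=(-1.587, 0.546)
t=4.800: state=(-1.472, 0.609)
t=4.850: state=(-1.441, 0.627)

(x, y) = (-1.441, 0.627)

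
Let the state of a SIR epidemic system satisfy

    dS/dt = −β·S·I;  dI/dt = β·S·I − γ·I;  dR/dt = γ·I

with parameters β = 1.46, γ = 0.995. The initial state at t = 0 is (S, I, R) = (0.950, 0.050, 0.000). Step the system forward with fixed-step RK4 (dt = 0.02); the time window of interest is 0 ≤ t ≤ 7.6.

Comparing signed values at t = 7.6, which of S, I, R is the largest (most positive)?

t=0.000: state=(0.950, 0.050, 0.000)
step 1 (dt=0.02): k1=(-0.069, 0.020, 0.050), k2=(-0.070, 0.020, 0.050), k3=(-0.070, 0.020, 0.050), k4=(-0.070, 0.020, 0.050); state += dt/6·(k1+2k2+2k3+k4)
t=0.020: state=(0.949, 0.050, 0.001)
t=0.040: state=(0.947, 0.051, 0.002)
t=0.060: state=(0.946, 0.051, 0.003)
continuing one RK4 step at a time; state shown every 25 steps (Δt=0.5):
t=0.500: state=(0.913, 0.060, 0.027)
t=1.000: state=(0.870, 0.070, 0.060)
t=1.500: state=(0.824, 0.079, 0.097)
t=2.000: state=(0.776, 0.086, 0.138)
t=2.500: state=(0.727, 0.091, 0.182)
t=3.000: state=(0.680, 0.092, 0.228)
t=3.500: state=(0.636, 0.091, 0.273)
t=4.000: state=(0.596, 0.086, 0.317)
t=4.500: state=(0.561, 0.080, 0.359)
t=5.000: state=(0.531, 0.072, 0.397)
t=5.500: state=(0.505, 0.064, 0.431)
t=6.000: state=(0.483, 0.056, 0.461)
t=6.500: state=(0.465, 0.048, 0.487)
t=7.000: state=(0.450, 0.041, 0.509)
t=7.500: state=(0.438, 0.034, 0.528)
t=7.600: state=(0.436, 0.033, 0.531)
compare at T: S=0.436, I=0.033, R=0.531

largest component: R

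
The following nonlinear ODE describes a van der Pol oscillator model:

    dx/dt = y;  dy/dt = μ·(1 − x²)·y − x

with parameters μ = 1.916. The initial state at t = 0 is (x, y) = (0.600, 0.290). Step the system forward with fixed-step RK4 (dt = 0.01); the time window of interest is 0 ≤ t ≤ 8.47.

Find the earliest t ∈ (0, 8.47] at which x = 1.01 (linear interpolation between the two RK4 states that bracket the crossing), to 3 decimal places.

t = 5.507

t=0.000: state=(0.600, 0.290)
step 1 (dt=0.01): k1=(0.290, -0.244), k2=(0.289, -0.248), k3=(0.289, -0.248), k4=(0.288, -0.252); state += dt/6·(k1+2k2+2k3+k4)
t=0.010: state=(0.603, 0.288)
t=0.020: state=(0.606, 0.285)
t=0.030: state=(0.609, 0.282)
continuing one RK4 step at a time; state shown every 50 steps (Δt=0.5):
t=0.500: state=(0.698, 0.069)
t=1.000: state=(0.639, -0.335)
t=1.500: state=(0.311, -1.069)
t=2.000: state=(-0.581, -2.600)
t=2.500: state=(-1.715, -1.068)
t=3.000: state=(-1.815, 0.245)
t=3.500: state=(-1.636, 0.433)
t=4.000: state=(-1.386, 0.576)
t=4.500: state=(-1.036, 0.868)
t=5.000: state=(-0.425, 1.760)
t=5.500: state=(0.985, 3.709)
next step: t=5.510: state=(1.022, 3.698) — x has crossed 1.01
linear interpolation between t=5.500 (0.98452) and t=5.510 (1.02156) → t≈5.507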